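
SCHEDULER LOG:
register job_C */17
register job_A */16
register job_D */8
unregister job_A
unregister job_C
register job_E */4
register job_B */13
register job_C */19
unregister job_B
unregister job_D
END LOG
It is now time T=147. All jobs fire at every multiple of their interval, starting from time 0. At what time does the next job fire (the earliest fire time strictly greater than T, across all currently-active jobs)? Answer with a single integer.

Answer: 148

Derivation:
Op 1: register job_C */17 -> active={job_C:*/17}
Op 2: register job_A */16 -> active={job_A:*/16, job_C:*/17}
Op 3: register job_D */8 -> active={job_A:*/16, job_C:*/17, job_D:*/8}
Op 4: unregister job_A -> active={job_C:*/17, job_D:*/8}
Op 5: unregister job_C -> active={job_D:*/8}
Op 6: register job_E */4 -> active={job_D:*/8, job_E:*/4}
Op 7: register job_B */13 -> active={job_B:*/13, job_D:*/8, job_E:*/4}
Op 8: register job_C */19 -> active={job_B:*/13, job_C:*/19, job_D:*/8, job_E:*/4}
Op 9: unregister job_B -> active={job_C:*/19, job_D:*/8, job_E:*/4}
Op 10: unregister job_D -> active={job_C:*/19, job_E:*/4}
  job_C: interval 19, next fire after T=147 is 152
  job_E: interval 4, next fire after T=147 is 148
Earliest fire time = 148 (job job_E)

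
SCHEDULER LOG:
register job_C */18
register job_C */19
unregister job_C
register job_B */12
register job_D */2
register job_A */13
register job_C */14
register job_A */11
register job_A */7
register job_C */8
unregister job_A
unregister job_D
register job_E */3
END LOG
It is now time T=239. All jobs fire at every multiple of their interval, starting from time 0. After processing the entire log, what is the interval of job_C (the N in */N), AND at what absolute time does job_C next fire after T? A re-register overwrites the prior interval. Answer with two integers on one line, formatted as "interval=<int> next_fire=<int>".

Answer: interval=8 next_fire=240

Derivation:
Op 1: register job_C */18 -> active={job_C:*/18}
Op 2: register job_C */19 -> active={job_C:*/19}
Op 3: unregister job_C -> active={}
Op 4: register job_B */12 -> active={job_B:*/12}
Op 5: register job_D */2 -> active={job_B:*/12, job_D:*/2}
Op 6: register job_A */13 -> active={job_A:*/13, job_B:*/12, job_D:*/2}
Op 7: register job_C */14 -> active={job_A:*/13, job_B:*/12, job_C:*/14, job_D:*/2}
Op 8: register job_A */11 -> active={job_A:*/11, job_B:*/12, job_C:*/14, job_D:*/2}
Op 9: register job_A */7 -> active={job_A:*/7, job_B:*/12, job_C:*/14, job_D:*/2}
Op 10: register job_C */8 -> active={job_A:*/7, job_B:*/12, job_C:*/8, job_D:*/2}
Op 11: unregister job_A -> active={job_B:*/12, job_C:*/8, job_D:*/2}
Op 12: unregister job_D -> active={job_B:*/12, job_C:*/8}
Op 13: register job_E */3 -> active={job_B:*/12, job_C:*/8, job_E:*/3}
Final interval of job_C = 8
Next fire of job_C after T=239: (239//8+1)*8 = 240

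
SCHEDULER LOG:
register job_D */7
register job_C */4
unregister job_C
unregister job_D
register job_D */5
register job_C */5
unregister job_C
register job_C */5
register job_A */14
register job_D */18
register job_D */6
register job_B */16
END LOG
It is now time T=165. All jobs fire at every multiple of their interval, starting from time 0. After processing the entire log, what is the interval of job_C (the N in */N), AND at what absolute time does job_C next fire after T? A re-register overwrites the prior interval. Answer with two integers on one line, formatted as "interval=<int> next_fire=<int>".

Answer: interval=5 next_fire=170

Derivation:
Op 1: register job_D */7 -> active={job_D:*/7}
Op 2: register job_C */4 -> active={job_C:*/4, job_D:*/7}
Op 3: unregister job_C -> active={job_D:*/7}
Op 4: unregister job_D -> active={}
Op 5: register job_D */5 -> active={job_D:*/5}
Op 6: register job_C */5 -> active={job_C:*/5, job_D:*/5}
Op 7: unregister job_C -> active={job_D:*/5}
Op 8: register job_C */5 -> active={job_C:*/5, job_D:*/5}
Op 9: register job_A */14 -> active={job_A:*/14, job_C:*/5, job_D:*/5}
Op 10: register job_D */18 -> active={job_A:*/14, job_C:*/5, job_D:*/18}
Op 11: register job_D */6 -> active={job_A:*/14, job_C:*/5, job_D:*/6}
Op 12: register job_B */16 -> active={job_A:*/14, job_B:*/16, job_C:*/5, job_D:*/6}
Final interval of job_C = 5
Next fire of job_C after T=165: (165//5+1)*5 = 170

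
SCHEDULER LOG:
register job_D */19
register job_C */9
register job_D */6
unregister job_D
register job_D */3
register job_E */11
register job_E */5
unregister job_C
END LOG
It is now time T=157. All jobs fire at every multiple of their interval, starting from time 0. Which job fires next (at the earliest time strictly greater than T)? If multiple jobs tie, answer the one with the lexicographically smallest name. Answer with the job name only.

Answer: job_D

Derivation:
Op 1: register job_D */19 -> active={job_D:*/19}
Op 2: register job_C */9 -> active={job_C:*/9, job_D:*/19}
Op 3: register job_D */6 -> active={job_C:*/9, job_D:*/6}
Op 4: unregister job_D -> active={job_C:*/9}
Op 5: register job_D */3 -> active={job_C:*/9, job_D:*/3}
Op 6: register job_E */11 -> active={job_C:*/9, job_D:*/3, job_E:*/11}
Op 7: register job_E */5 -> active={job_C:*/9, job_D:*/3, job_E:*/5}
Op 8: unregister job_C -> active={job_D:*/3, job_E:*/5}
  job_D: interval 3, next fire after T=157 is 159
  job_E: interval 5, next fire after T=157 is 160
Earliest = 159, winner (lex tiebreak) = job_D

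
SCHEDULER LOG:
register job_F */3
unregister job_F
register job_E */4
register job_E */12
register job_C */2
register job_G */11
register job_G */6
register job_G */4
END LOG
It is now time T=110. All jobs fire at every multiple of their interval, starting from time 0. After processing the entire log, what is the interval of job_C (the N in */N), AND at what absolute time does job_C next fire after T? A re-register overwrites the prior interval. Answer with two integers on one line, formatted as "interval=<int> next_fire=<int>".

Op 1: register job_F */3 -> active={job_F:*/3}
Op 2: unregister job_F -> active={}
Op 3: register job_E */4 -> active={job_E:*/4}
Op 4: register job_E */12 -> active={job_E:*/12}
Op 5: register job_C */2 -> active={job_C:*/2, job_E:*/12}
Op 6: register job_G */11 -> active={job_C:*/2, job_E:*/12, job_G:*/11}
Op 7: register job_G */6 -> active={job_C:*/2, job_E:*/12, job_G:*/6}
Op 8: register job_G */4 -> active={job_C:*/2, job_E:*/12, job_G:*/4}
Final interval of job_C = 2
Next fire of job_C after T=110: (110//2+1)*2 = 112

Answer: interval=2 next_fire=112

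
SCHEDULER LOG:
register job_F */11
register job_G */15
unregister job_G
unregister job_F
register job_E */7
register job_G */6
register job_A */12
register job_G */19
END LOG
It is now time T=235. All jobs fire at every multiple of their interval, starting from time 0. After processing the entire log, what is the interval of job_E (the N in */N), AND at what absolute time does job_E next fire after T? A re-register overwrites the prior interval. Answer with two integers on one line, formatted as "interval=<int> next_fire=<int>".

Answer: interval=7 next_fire=238

Derivation:
Op 1: register job_F */11 -> active={job_F:*/11}
Op 2: register job_G */15 -> active={job_F:*/11, job_G:*/15}
Op 3: unregister job_G -> active={job_F:*/11}
Op 4: unregister job_F -> active={}
Op 5: register job_E */7 -> active={job_E:*/7}
Op 6: register job_G */6 -> active={job_E:*/7, job_G:*/6}
Op 7: register job_A */12 -> active={job_A:*/12, job_E:*/7, job_G:*/6}
Op 8: register job_G */19 -> active={job_A:*/12, job_E:*/7, job_G:*/19}
Final interval of job_E = 7
Next fire of job_E after T=235: (235//7+1)*7 = 238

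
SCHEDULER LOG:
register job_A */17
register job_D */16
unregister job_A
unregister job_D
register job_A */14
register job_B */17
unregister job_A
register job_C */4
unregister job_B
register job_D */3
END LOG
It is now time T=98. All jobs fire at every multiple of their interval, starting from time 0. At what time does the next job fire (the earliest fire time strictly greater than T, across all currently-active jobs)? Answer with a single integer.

Op 1: register job_A */17 -> active={job_A:*/17}
Op 2: register job_D */16 -> active={job_A:*/17, job_D:*/16}
Op 3: unregister job_A -> active={job_D:*/16}
Op 4: unregister job_D -> active={}
Op 5: register job_A */14 -> active={job_A:*/14}
Op 6: register job_B */17 -> active={job_A:*/14, job_B:*/17}
Op 7: unregister job_A -> active={job_B:*/17}
Op 8: register job_C */4 -> active={job_B:*/17, job_C:*/4}
Op 9: unregister job_B -> active={job_C:*/4}
Op 10: register job_D */3 -> active={job_C:*/4, job_D:*/3}
  job_C: interval 4, next fire after T=98 is 100
  job_D: interval 3, next fire after T=98 is 99
Earliest fire time = 99 (job job_D)

Answer: 99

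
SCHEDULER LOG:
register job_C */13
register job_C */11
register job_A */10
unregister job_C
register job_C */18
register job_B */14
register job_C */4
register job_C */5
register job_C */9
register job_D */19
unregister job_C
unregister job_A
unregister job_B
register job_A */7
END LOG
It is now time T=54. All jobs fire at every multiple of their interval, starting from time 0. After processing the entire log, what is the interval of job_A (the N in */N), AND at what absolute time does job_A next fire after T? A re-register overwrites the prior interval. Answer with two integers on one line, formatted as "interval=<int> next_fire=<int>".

Op 1: register job_C */13 -> active={job_C:*/13}
Op 2: register job_C */11 -> active={job_C:*/11}
Op 3: register job_A */10 -> active={job_A:*/10, job_C:*/11}
Op 4: unregister job_C -> active={job_A:*/10}
Op 5: register job_C */18 -> active={job_A:*/10, job_C:*/18}
Op 6: register job_B */14 -> active={job_A:*/10, job_B:*/14, job_C:*/18}
Op 7: register job_C */4 -> active={job_A:*/10, job_B:*/14, job_C:*/4}
Op 8: register job_C */5 -> active={job_A:*/10, job_B:*/14, job_C:*/5}
Op 9: register job_C */9 -> active={job_A:*/10, job_B:*/14, job_C:*/9}
Op 10: register job_D */19 -> active={job_A:*/10, job_B:*/14, job_C:*/9, job_D:*/19}
Op 11: unregister job_C -> active={job_A:*/10, job_B:*/14, job_D:*/19}
Op 12: unregister job_A -> active={job_B:*/14, job_D:*/19}
Op 13: unregister job_B -> active={job_D:*/19}
Op 14: register job_A */7 -> active={job_A:*/7, job_D:*/19}
Final interval of job_A = 7
Next fire of job_A after T=54: (54//7+1)*7 = 56

Answer: interval=7 next_fire=56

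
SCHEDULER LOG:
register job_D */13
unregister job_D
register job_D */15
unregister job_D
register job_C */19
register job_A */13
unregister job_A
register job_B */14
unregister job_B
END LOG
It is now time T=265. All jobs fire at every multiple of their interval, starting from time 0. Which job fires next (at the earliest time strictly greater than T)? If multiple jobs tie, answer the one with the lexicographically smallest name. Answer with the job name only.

Op 1: register job_D */13 -> active={job_D:*/13}
Op 2: unregister job_D -> active={}
Op 3: register job_D */15 -> active={job_D:*/15}
Op 4: unregister job_D -> active={}
Op 5: register job_C */19 -> active={job_C:*/19}
Op 6: register job_A */13 -> active={job_A:*/13, job_C:*/19}
Op 7: unregister job_A -> active={job_C:*/19}
Op 8: register job_B */14 -> active={job_B:*/14, job_C:*/19}
Op 9: unregister job_B -> active={job_C:*/19}
  job_C: interval 19, next fire after T=265 is 266
Earliest = 266, winner (lex tiebreak) = job_C

Answer: job_C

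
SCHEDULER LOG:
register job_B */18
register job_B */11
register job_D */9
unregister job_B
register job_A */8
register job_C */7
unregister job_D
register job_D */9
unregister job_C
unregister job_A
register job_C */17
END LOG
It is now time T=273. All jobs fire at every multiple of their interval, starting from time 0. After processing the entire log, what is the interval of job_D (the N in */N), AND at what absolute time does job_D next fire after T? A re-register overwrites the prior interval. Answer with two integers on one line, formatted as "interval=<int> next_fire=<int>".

Answer: interval=9 next_fire=279

Derivation:
Op 1: register job_B */18 -> active={job_B:*/18}
Op 2: register job_B */11 -> active={job_B:*/11}
Op 3: register job_D */9 -> active={job_B:*/11, job_D:*/9}
Op 4: unregister job_B -> active={job_D:*/9}
Op 5: register job_A */8 -> active={job_A:*/8, job_D:*/9}
Op 6: register job_C */7 -> active={job_A:*/8, job_C:*/7, job_D:*/9}
Op 7: unregister job_D -> active={job_A:*/8, job_C:*/7}
Op 8: register job_D */9 -> active={job_A:*/8, job_C:*/7, job_D:*/9}
Op 9: unregister job_C -> active={job_A:*/8, job_D:*/9}
Op 10: unregister job_A -> active={job_D:*/9}
Op 11: register job_C */17 -> active={job_C:*/17, job_D:*/9}
Final interval of job_D = 9
Next fire of job_D after T=273: (273//9+1)*9 = 279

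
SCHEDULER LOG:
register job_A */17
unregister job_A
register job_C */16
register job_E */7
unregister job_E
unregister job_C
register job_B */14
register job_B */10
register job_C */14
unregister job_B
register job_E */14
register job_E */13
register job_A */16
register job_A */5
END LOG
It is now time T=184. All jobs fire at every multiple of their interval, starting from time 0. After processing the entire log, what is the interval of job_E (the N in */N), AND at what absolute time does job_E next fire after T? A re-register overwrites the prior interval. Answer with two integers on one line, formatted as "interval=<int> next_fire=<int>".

Op 1: register job_A */17 -> active={job_A:*/17}
Op 2: unregister job_A -> active={}
Op 3: register job_C */16 -> active={job_C:*/16}
Op 4: register job_E */7 -> active={job_C:*/16, job_E:*/7}
Op 5: unregister job_E -> active={job_C:*/16}
Op 6: unregister job_C -> active={}
Op 7: register job_B */14 -> active={job_B:*/14}
Op 8: register job_B */10 -> active={job_B:*/10}
Op 9: register job_C */14 -> active={job_B:*/10, job_C:*/14}
Op 10: unregister job_B -> active={job_C:*/14}
Op 11: register job_E */14 -> active={job_C:*/14, job_E:*/14}
Op 12: register job_E */13 -> active={job_C:*/14, job_E:*/13}
Op 13: register job_A */16 -> active={job_A:*/16, job_C:*/14, job_E:*/13}
Op 14: register job_A */5 -> active={job_A:*/5, job_C:*/14, job_E:*/13}
Final interval of job_E = 13
Next fire of job_E after T=184: (184//13+1)*13 = 195

Answer: interval=13 next_fire=195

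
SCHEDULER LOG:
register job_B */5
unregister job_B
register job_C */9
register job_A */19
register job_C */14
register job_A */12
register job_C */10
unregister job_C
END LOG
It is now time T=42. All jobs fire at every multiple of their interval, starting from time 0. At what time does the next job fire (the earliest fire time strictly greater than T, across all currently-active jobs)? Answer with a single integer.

Op 1: register job_B */5 -> active={job_B:*/5}
Op 2: unregister job_B -> active={}
Op 3: register job_C */9 -> active={job_C:*/9}
Op 4: register job_A */19 -> active={job_A:*/19, job_C:*/9}
Op 5: register job_C */14 -> active={job_A:*/19, job_C:*/14}
Op 6: register job_A */12 -> active={job_A:*/12, job_C:*/14}
Op 7: register job_C */10 -> active={job_A:*/12, job_C:*/10}
Op 8: unregister job_C -> active={job_A:*/12}
  job_A: interval 12, next fire after T=42 is 48
Earliest fire time = 48 (job job_A)

Answer: 48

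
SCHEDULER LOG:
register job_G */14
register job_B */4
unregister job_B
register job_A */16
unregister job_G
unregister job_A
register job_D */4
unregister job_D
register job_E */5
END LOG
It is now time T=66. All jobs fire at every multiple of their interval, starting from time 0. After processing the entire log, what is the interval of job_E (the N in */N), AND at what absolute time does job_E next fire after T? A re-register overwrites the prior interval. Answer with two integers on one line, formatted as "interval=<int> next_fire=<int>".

Answer: interval=5 next_fire=70

Derivation:
Op 1: register job_G */14 -> active={job_G:*/14}
Op 2: register job_B */4 -> active={job_B:*/4, job_G:*/14}
Op 3: unregister job_B -> active={job_G:*/14}
Op 4: register job_A */16 -> active={job_A:*/16, job_G:*/14}
Op 5: unregister job_G -> active={job_A:*/16}
Op 6: unregister job_A -> active={}
Op 7: register job_D */4 -> active={job_D:*/4}
Op 8: unregister job_D -> active={}
Op 9: register job_E */5 -> active={job_E:*/5}
Final interval of job_E = 5
Next fire of job_E after T=66: (66//5+1)*5 = 70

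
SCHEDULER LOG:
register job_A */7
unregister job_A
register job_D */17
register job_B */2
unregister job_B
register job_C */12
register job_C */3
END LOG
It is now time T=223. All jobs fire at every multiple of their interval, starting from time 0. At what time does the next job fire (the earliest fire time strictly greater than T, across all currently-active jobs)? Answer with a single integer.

Op 1: register job_A */7 -> active={job_A:*/7}
Op 2: unregister job_A -> active={}
Op 3: register job_D */17 -> active={job_D:*/17}
Op 4: register job_B */2 -> active={job_B:*/2, job_D:*/17}
Op 5: unregister job_B -> active={job_D:*/17}
Op 6: register job_C */12 -> active={job_C:*/12, job_D:*/17}
Op 7: register job_C */3 -> active={job_C:*/3, job_D:*/17}
  job_C: interval 3, next fire after T=223 is 225
  job_D: interval 17, next fire after T=223 is 238
Earliest fire time = 225 (job job_C)

Answer: 225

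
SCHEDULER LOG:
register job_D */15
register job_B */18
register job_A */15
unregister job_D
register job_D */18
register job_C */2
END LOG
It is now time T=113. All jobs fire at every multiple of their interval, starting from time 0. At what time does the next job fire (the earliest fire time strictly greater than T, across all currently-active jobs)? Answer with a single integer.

Answer: 114

Derivation:
Op 1: register job_D */15 -> active={job_D:*/15}
Op 2: register job_B */18 -> active={job_B:*/18, job_D:*/15}
Op 3: register job_A */15 -> active={job_A:*/15, job_B:*/18, job_D:*/15}
Op 4: unregister job_D -> active={job_A:*/15, job_B:*/18}
Op 5: register job_D */18 -> active={job_A:*/15, job_B:*/18, job_D:*/18}
Op 6: register job_C */2 -> active={job_A:*/15, job_B:*/18, job_C:*/2, job_D:*/18}
  job_A: interval 15, next fire after T=113 is 120
  job_B: interval 18, next fire after T=113 is 126
  job_C: interval 2, next fire after T=113 is 114
  job_D: interval 18, next fire after T=113 is 126
Earliest fire time = 114 (job job_C)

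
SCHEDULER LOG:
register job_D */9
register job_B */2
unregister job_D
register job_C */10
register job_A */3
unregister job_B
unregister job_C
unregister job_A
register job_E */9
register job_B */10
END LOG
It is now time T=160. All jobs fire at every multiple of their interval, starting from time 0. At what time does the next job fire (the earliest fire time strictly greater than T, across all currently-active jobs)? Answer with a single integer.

Op 1: register job_D */9 -> active={job_D:*/9}
Op 2: register job_B */2 -> active={job_B:*/2, job_D:*/9}
Op 3: unregister job_D -> active={job_B:*/2}
Op 4: register job_C */10 -> active={job_B:*/2, job_C:*/10}
Op 5: register job_A */3 -> active={job_A:*/3, job_B:*/2, job_C:*/10}
Op 6: unregister job_B -> active={job_A:*/3, job_C:*/10}
Op 7: unregister job_C -> active={job_A:*/3}
Op 8: unregister job_A -> active={}
Op 9: register job_E */9 -> active={job_E:*/9}
Op 10: register job_B */10 -> active={job_B:*/10, job_E:*/9}
  job_B: interval 10, next fire after T=160 is 170
  job_E: interval 9, next fire after T=160 is 162
Earliest fire time = 162 (job job_E)

Answer: 162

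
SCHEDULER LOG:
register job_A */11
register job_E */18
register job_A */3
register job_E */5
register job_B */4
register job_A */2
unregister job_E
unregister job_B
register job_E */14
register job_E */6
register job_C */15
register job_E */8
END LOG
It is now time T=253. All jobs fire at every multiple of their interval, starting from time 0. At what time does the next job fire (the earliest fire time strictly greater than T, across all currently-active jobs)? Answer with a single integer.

Op 1: register job_A */11 -> active={job_A:*/11}
Op 2: register job_E */18 -> active={job_A:*/11, job_E:*/18}
Op 3: register job_A */3 -> active={job_A:*/3, job_E:*/18}
Op 4: register job_E */5 -> active={job_A:*/3, job_E:*/5}
Op 5: register job_B */4 -> active={job_A:*/3, job_B:*/4, job_E:*/5}
Op 6: register job_A */2 -> active={job_A:*/2, job_B:*/4, job_E:*/5}
Op 7: unregister job_E -> active={job_A:*/2, job_B:*/4}
Op 8: unregister job_B -> active={job_A:*/2}
Op 9: register job_E */14 -> active={job_A:*/2, job_E:*/14}
Op 10: register job_E */6 -> active={job_A:*/2, job_E:*/6}
Op 11: register job_C */15 -> active={job_A:*/2, job_C:*/15, job_E:*/6}
Op 12: register job_E */8 -> active={job_A:*/2, job_C:*/15, job_E:*/8}
  job_A: interval 2, next fire after T=253 is 254
  job_C: interval 15, next fire after T=253 is 255
  job_E: interval 8, next fire after T=253 is 256
Earliest fire time = 254 (job job_A)

Answer: 254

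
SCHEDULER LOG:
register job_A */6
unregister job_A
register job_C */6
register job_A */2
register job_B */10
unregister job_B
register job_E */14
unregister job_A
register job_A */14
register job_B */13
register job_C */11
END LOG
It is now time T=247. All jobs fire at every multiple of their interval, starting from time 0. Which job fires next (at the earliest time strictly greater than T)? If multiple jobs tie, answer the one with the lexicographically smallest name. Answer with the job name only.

Op 1: register job_A */6 -> active={job_A:*/6}
Op 2: unregister job_A -> active={}
Op 3: register job_C */6 -> active={job_C:*/6}
Op 4: register job_A */2 -> active={job_A:*/2, job_C:*/6}
Op 5: register job_B */10 -> active={job_A:*/2, job_B:*/10, job_C:*/6}
Op 6: unregister job_B -> active={job_A:*/2, job_C:*/6}
Op 7: register job_E */14 -> active={job_A:*/2, job_C:*/6, job_E:*/14}
Op 8: unregister job_A -> active={job_C:*/6, job_E:*/14}
Op 9: register job_A */14 -> active={job_A:*/14, job_C:*/6, job_E:*/14}
Op 10: register job_B */13 -> active={job_A:*/14, job_B:*/13, job_C:*/6, job_E:*/14}
Op 11: register job_C */11 -> active={job_A:*/14, job_B:*/13, job_C:*/11, job_E:*/14}
  job_A: interval 14, next fire after T=247 is 252
  job_B: interval 13, next fire after T=247 is 260
  job_C: interval 11, next fire after T=247 is 253
  job_E: interval 14, next fire after T=247 is 252
Earliest = 252, winner (lex tiebreak) = job_A

Answer: job_A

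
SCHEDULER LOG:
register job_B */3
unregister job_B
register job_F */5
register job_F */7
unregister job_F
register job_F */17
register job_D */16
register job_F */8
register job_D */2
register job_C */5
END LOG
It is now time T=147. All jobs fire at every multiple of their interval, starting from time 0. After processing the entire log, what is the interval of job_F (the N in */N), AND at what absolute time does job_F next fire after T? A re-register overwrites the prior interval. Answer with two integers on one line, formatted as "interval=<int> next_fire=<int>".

Answer: interval=8 next_fire=152

Derivation:
Op 1: register job_B */3 -> active={job_B:*/3}
Op 2: unregister job_B -> active={}
Op 3: register job_F */5 -> active={job_F:*/5}
Op 4: register job_F */7 -> active={job_F:*/7}
Op 5: unregister job_F -> active={}
Op 6: register job_F */17 -> active={job_F:*/17}
Op 7: register job_D */16 -> active={job_D:*/16, job_F:*/17}
Op 8: register job_F */8 -> active={job_D:*/16, job_F:*/8}
Op 9: register job_D */2 -> active={job_D:*/2, job_F:*/8}
Op 10: register job_C */5 -> active={job_C:*/5, job_D:*/2, job_F:*/8}
Final interval of job_F = 8
Next fire of job_F after T=147: (147//8+1)*8 = 152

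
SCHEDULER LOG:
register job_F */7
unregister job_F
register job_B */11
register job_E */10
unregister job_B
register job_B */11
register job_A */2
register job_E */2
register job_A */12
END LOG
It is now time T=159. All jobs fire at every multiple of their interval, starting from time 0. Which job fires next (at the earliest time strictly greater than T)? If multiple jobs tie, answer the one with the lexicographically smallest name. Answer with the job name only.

Op 1: register job_F */7 -> active={job_F:*/7}
Op 2: unregister job_F -> active={}
Op 3: register job_B */11 -> active={job_B:*/11}
Op 4: register job_E */10 -> active={job_B:*/11, job_E:*/10}
Op 5: unregister job_B -> active={job_E:*/10}
Op 6: register job_B */11 -> active={job_B:*/11, job_E:*/10}
Op 7: register job_A */2 -> active={job_A:*/2, job_B:*/11, job_E:*/10}
Op 8: register job_E */2 -> active={job_A:*/2, job_B:*/11, job_E:*/2}
Op 9: register job_A */12 -> active={job_A:*/12, job_B:*/11, job_E:*/2}
  job_A: interval 12, next fire after T=159 is 168
  job_B: interval 11, next fire after T=159 is 165
  job_E: interval 2, next fire after T=159 is 160
Earliest = 160, winner (lex tiebreak) = job_E

Answer: job_E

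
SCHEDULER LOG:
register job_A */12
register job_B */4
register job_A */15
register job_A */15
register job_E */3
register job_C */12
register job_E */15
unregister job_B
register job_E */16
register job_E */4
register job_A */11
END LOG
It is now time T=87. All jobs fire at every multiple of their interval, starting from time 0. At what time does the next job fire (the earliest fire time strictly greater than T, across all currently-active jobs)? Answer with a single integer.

Op 1: register job_A */12 -> active={job_A:*/12}
Op 2: register job_B */4 -> active={job_A:*/12, job_B:*/4}
Op 3: register job_A */15 -> active={job_A:*/15, job_B:*/4}
Op 4: register job_A */15 -> active={job_A:*/15, job_B:*/4}
Op 5: register job_E */3 -> active={job_A:*/15, job_B:*/4, job_E:*/3}
Op 6: register job_C */12 -> active={job_A:*/15, job_B:*/4, job_C:*/12, job_E:*/3}
Op 7: register job_E */15 -> active={job_A:*/15, job_B:*/4, job_C:*/12, job_E:*/15}
Op 8: unregister job_B -> active={job_A:*/15, job_C:*/12, job_E:*/15}
Op 9: register job_E */16 -> active={job_A:*/15, job_C:*/12, job_E:*/16}
Op 10: register job_E */4 -> active={job_A:*/15, job_C:*/12, job_E:*/4}
Op 11: register job_A */11 -> active={job_A:*/11, job_C:*/12, job_E:*/4}
  job_A: interval 11, next fire after T=87 is 88
  job_C: interval 12, next fire after T=87 is 96
  job_E: interval 4, next fire after T=87 is 88
Earliest fire time = 88 (job job_A)

Answer: 88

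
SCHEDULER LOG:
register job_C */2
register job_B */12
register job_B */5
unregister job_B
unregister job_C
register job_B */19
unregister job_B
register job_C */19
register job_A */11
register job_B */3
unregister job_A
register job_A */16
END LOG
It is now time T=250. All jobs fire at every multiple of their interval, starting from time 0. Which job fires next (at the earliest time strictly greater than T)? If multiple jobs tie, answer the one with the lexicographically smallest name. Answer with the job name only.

Op 1: register job_C */2 -> active={job_C:*/2}
Op 2: register job_B */12 -> active={job_B:*/12, job_C:*/2}
Op 3: register job_B */5 -> active={job_B:*/5, job_C:*/2}
Op 4: unregister job_B -> active={job_C:*/2}
Op 5: unregister job_C -> active={}
Op 6: register job_B */19 -> active={job_B:*/19}
Op 7: unregister job_B -> active={}
Op 8: register job_C */19 -> active={job_C:*/19}
Op 9: register job_A */11 -> active={job_A:*/11, job_C:*/19}
Op 10: register job_B */3 -> active={job_A:*/11, job_B:*/3, job_C:*/19}
Op 11: unregister job_A -> active={job_B:*/3, job_C:*/19}
Op 12: register job_A */16 -> active={job_A:*/16, job_B:*/3, job_C:*/19}
  job_A: interval 16, next fire after T=250 is 256
  job_B: interval 3, next fire after T=250 is 252
  job_C: interval 19, next fire after T=250 is 266
Earliest = 252, winner (lex tiebreak) = job_B

Answer: job_B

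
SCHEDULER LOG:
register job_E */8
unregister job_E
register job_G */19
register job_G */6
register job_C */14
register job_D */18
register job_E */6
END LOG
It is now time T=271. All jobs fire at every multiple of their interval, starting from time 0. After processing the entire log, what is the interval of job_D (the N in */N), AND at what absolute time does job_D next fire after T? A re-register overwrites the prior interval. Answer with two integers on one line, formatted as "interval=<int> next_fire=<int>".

Answer: interval=18 next_fire=288

Derivation:
Op 1: register job_E */8 -> active={job_E:*/8}
Op 2: unregister job_E -> active={}
Op 3: register job_G */19 -> active={job_G:*/19}
Op 4: register job_G */6 -> active={job_G:*/6}
Op 5: register job_C */14 -> active={job_C:*/14, job_G:*/6}
Op 6: register job_D */18 -> active={job_C:*/14, job_D:*/18, job_G:*/6}
Op 7: register job_E */6 -> active={job_C:*/14, job_D:*/18, job_E:*/6, job_G:*/6}
Final interval of job_D = 18
Next fire of job_D after T=271: (271//18+1)*18 = 288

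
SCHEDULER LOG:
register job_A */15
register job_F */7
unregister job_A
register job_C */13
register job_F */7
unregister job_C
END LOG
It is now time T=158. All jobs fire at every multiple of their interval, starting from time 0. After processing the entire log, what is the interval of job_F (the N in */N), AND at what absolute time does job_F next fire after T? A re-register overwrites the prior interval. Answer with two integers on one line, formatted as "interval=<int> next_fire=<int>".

Answer: interval=7 next_fire=161

Derivation:
Op 1: register job_A */15 -> active={job_A:*/15}
Op 2: register job_F */7 -> active={job_A:*/15, job_F:*/7}
Op 3: unregister job_A -> active={job_F:*/7}
Op 4: register job_C */13 -> active={job_C:*/13, job_F:*/7}
Op 5: register job_F */7 -> active={job_C:*/13, job_F:*/7}
Op 6: unregister job_C -> active={job_F:*/7}
Final interval of job_F = 7
Next fire of job_F after T=158: (158//7+1)*7 = 161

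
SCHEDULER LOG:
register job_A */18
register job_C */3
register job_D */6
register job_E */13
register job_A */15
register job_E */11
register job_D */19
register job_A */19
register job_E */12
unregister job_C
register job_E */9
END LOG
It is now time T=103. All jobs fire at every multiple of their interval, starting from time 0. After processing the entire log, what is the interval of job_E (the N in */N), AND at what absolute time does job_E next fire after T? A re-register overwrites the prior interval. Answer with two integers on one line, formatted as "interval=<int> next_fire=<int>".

Answer: interval=9 next_fire=108

Derivation:
Op 1: register job_A */18 -> active={job_A:*/18}
Op 2: register job_C */3 -> active={job_A:*/18, job_C:*/3}
Op 3: register job_D */6 -> active={job_A:*/18, job_C:*/3, job_D:*/6}
Op 4: register job_E */13 -> active={job_A:*/18, job_C:*/3, job_D:*/6, job_E:*/13}
Op 5: register job_A */15 -> active={job_A:*/15, job_C:*/3, job_D:*/6, job_E:*/13}
Op 6: register job_E */11 -> active={job_A:*/15, job_C:*/3, job_D:*/6, job_E:*/11}
Op 7: register job_D */19 -> active={job_A:*/15, job_C:*/3, job_D:*/19, job_E:*/11}
Op 8: register job_A */19 -> active={job_A:*/19, job_C:*/3, job_D:*/19, job_E:*/11}
Op 9: register job_E */12 -> active={job_A:*/19, job_C:*/3, job_D:*/19, job_E:*/12}
Op 10: unregister job_C -> active={job_A:*/19, job_D:*/19, job_E:*/12}
Op 11: register job_E */9 -> active={job_A:*/19, job_D:*/19, job_E:*/9}
Final interval of job_E = 9
Next fire of job_E after T=103: (103//9+1)*9 = 108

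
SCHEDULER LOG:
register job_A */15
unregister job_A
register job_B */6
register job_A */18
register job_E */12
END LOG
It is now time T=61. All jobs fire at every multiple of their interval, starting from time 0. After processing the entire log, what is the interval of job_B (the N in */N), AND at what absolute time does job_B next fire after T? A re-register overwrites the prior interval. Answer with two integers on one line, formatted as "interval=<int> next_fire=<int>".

Answer: interval=6 next_fire=66

Derivation:
Op 1: register job_A */15 -> active={job_A:*/15}
Op 2: unregister job_A -> active={}
Op 3: register job_B */6 -> active={job_B:*/6}
Op 4: register job_A */18 -> active={job_A:*/18, job_B:*/6}
Op 5: register job_E */12 -> active={job_A:*/18, job_B:*/6, job_E:*/12}
Final interval of job_B = 6
Next fire of job_B after T=61: (61//6+1)*6 = 66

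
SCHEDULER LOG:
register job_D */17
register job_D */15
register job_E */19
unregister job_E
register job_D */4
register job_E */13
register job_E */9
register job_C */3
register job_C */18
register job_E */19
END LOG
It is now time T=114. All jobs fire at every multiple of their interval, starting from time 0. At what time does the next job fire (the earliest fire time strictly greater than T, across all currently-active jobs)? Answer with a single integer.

Answer: 116

Derivation:
Op 1: register job_D */17 -> active={job_D:*/17}
Op 2: register job_D */15 -> active={job_D:*/15}
Op 3: register job_E */19 -> active={job_D:*/15, job_E:*/19}
Op 4: unregister job_E -> active={job_D:*/15}
Op 5: register job_D */4 -> active={job_D:*/4}
Op 6: register job_E */13 -> active={job_D:*/4, job_E:*/13}
Op 7: register job_E */9 -> active={job_D:*/4, job_E:*/9}
Op 8: register job_C */3 -> active={job_C:*/3, job_D:*/4, job_E:*/9}
Op 9: register job_C */18 -> active={job_C:*/18, job_D:*/4, job_E:*/9}
Op 10: register job_E */19 -> active={job_C:*/18, job_D:*/4, job_E:*/19}
  job_C: interval 18, next fire after T=114 is 126
  job_D: interval 4, next fire after T=114 is 116
  job_E: interval 19, next fire after T=114 is 133
Earliest fire time = 116 (job job_D)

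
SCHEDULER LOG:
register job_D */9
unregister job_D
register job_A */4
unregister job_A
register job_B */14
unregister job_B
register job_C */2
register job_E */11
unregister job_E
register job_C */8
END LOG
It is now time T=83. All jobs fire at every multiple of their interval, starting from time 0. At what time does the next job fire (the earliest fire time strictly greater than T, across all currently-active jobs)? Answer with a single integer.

Answer: 88

Derivation:
Op 1: register job_D */9 -> active={job_D:*/9}
Op 2: unregister job_D -> active={}
Op 3: register job_A */4 -> active={job_A:*/4}
Op 4: unregister job_A -> active={}
Op 5: register job_B */14 -> active={job_B:*/14}
Op 6: unregister job_B -> active={}
Op 7: register job_C */2 -> active={job_C:*/2}
Op 8: register job_E */11 -> active={job_C:*/2, job_E:*/11}
Op 9: unregister job_E -> active={job_C:*/2}
Op 10: register job_C */8 -> active={job_C:*/8}
  job_C: interval 8, next fire after T=83 is 88
Earliest fire time = 88 (job job_C)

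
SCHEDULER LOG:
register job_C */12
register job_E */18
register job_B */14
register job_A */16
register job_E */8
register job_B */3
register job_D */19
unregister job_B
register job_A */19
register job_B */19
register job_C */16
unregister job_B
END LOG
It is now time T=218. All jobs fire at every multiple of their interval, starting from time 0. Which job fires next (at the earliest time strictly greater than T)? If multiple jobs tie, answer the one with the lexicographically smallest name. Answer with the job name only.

Op 1: register job_C */12 -> active={job_C:*/12}
Op 2: register job_E */18 -> active={job_C:*/12, job_E:*/18}
Op 3: register job_B */14 -> active={job_B:*/14, job_C:*/12, job_E:*/18}
Op 4: register job_A */16 -> active={job_A:*/16, job_B:*/14, job_C:*/12, job_E:*/18}
Op 5: register job_E */8 -> active={job_A:*/16, job_B:*/14, job_C:*/12, job_E:*/8}
Op 6: register job_B */3 -> active={job_A:*/16, job_B:*/3, job_C:*/12, job_E:*/8}
Op 7: register job_D */19 -> active={job_A:*/16, job_B:*/3, job_C:*/12, job_D:*/19, job_E:*/8}
Op 8: unregister job_B -> active={job_A:*/16, job_C:*/12, job_D:*/19, job_E:*/8}
Op 9: register job_A */19 -> active={job_A:*/19, job_C:*/12, job_D:*/19, job_E:*/8}
Op 10: register job_B */19 -> active={job_A:*/19, job_B:*/19, job_C:*/12, job_D:*/19, job_E:*/8}
Op 11: register job_C */16 -> active={job_A:*/19, job_B:*/19, job_C:*/16, job_D:*/19, job_E:*/8}
Op 12: unregister job_B -> active={job_A:*/19, job_C:*/16, job_D:*/19, job_E:*/8}
  job_A: interval 19, next fire after T=218 is 228
  job_C: interval 16, next fire after T=218 is 224
  job_D: interval 19, next fire after T=218 is 228
  job_E: interval 8, next fire after T=218 is 224
Earliest = 224, winner (lex tiebreak) = job_C

Answer: job_C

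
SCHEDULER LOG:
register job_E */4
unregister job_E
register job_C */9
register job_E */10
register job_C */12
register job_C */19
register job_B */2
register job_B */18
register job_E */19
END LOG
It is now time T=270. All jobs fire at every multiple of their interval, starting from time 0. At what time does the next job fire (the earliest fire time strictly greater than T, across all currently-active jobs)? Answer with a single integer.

Op 1: register job_E */4 -> active={job_E:*/4}
Op 2: unregister job_E -> active={}
Op 3: register job_C */9 -> active={job_C:*/9}
Op 4: register job_E */10 -> active={job_C:*/9, job_E:*/10}
Op 5: register job_C */12 -> active={job_C:*/12, job_E:*/10}
Op 6: register job_C */19 -> active={job_C:*/19, job_E:*/10}
Op 7: register job_B */2 -> active={job_B:*/2, job_C:*/19, job_E:*/10}
Op 8: register job_B */18 -> active={job_B:*/18, job_C:*/19, job_E:*/10}
Op 9: register job_E */19 -> active={job_B:*/18, job_C:*/19, job_E:*/19}
  job_B: interval 18, next fire after T=270 is 288
  job_C: interval 19, next fire after T=270 is 285
  job_E: interval 19, next fire after T=270 is 285
Earliest fire time = 285 (job job_C)

Answer: 285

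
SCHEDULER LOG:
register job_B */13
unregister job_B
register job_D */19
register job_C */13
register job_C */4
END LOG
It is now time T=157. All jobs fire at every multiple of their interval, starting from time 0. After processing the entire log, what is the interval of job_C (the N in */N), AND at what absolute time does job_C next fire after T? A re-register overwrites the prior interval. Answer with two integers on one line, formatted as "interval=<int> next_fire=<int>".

Answer: interval=4 next_fire=160

Derivation:
Op 1: register job_B */13 -> active={job_B:*/13}
Op 2: unregister job_B -> active={}
Op 3: register job_D */19 -> active={job_D:*/19}
Op 4: register job_C */13 -> active={job_C:*/13, job_D:*/19}
Op 5: register job_C */4 -> active={job_C:*/4, job_D:*/19}
Final interval of job_C = 4
Next fire of job_C after T=157: (157//4+1)*4 = 160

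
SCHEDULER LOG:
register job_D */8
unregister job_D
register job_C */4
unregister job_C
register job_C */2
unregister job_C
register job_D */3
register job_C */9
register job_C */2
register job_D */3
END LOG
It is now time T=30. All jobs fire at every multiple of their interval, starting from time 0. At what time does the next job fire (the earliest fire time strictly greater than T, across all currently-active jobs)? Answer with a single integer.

Op 1: register job_D */8 -> active={job_D:*/8}
Op 2: unregister job_D -> active={}
Op 3: register job_C */4 -> active={job_C:*/4}
Op 4: unregister job_C -> active={}
Op 5: register job_C */2 -> active={job_C:*/2}
Op 6: unregister job_C -> active={}
Op 7: register job_D */3 -> active={job_D:*/3}
Op 8: register job_C */9 -> active={job_C:*/9, job_D:*/3}
Op 9: register job_C */2 -> active={job_C:*/2, job_D:*/3}
Op 10: register job_D */3 -> active={job_C:*/2, job_D:*/3}
  job_C: interval 2, next fire after T=30 is 32
  job_D: interval 3, next fire after T=30 is 33
Earliest fire time = 32 (job job_C)

Answer: 32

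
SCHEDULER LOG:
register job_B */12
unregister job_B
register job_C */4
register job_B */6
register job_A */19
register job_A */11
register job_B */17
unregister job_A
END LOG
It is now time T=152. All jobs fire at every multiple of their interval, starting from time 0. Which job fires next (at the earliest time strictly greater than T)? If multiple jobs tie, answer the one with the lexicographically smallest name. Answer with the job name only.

Answer: job_B

Derivation:
Op 1: register job_B */12 -> active={job_B:*/12}
Op 2: unregister job_B -> active={}
Op 3: register job_C */4 -> active={job_C:*/4}
Op 4: register job_B */6 -> active={job_B:*/6, job_C:*/4}
Op 5: register job_A */19 -> active={job_A:*/19, job_B:*/6, job_C:*/4}
Op 6: register job_A */11 -> active={job_A:*/11, job_B:*/6, job_C:*/4}
Op 7: register job_B */17 -> active={job_A:*/11, job_B:*/17, job_C:*/4}
Op 8: unregister job_A -> active={job_B:*/17, job_C:*/4}
  job_B: interval 17, next fire after T=152 is 153
  job_C: interval 4, next fire after T=152 is 156
Earliest = 153, winner (lex tiebreak) = job_B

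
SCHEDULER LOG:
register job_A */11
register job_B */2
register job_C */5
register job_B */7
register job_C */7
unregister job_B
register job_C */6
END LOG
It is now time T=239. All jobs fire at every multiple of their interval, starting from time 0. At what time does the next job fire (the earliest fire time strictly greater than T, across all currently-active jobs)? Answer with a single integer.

Answer: 240

Derivation:
Op 1: register job_A */11 -> active={job_A:*/11}
Op 2: register job_B */2 -> active={job_A:*/11, job_B:*/2}
Op 3: register job_C */5 -> active={job_A:*/11, job_B:*/2, job_C:*/5}
Op 4: register job_B */7 -> active={job_A:*/11, job_B:*/7, job_C:*/5}
Op 5: register job_C */7 -> active={job_A:*/11, job_B:*/7, job_C:*/7}
Op 6: unregister job_B -> active={job_A:*/11, job_C:*/7}
Op 7: register job_C */6 -> active={job_A:*/11, job_C:*/6}
  job_A: interval 11, next fire after T=239 is 242
  job_C: interval 6, next fire after T=239 is 240
Earliest fire time = 240 (job job_C)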